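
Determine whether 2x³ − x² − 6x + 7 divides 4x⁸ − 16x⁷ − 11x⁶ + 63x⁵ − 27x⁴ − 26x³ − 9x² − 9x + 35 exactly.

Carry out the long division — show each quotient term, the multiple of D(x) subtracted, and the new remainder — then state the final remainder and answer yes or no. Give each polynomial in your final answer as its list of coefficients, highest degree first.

Step 1: lead(4x⁸ − 16x⁷ − 11x⁶ + 63x⁵ − 27x⁴ − 26x³ − 9x² − 9x + 35) ÷ lead(D) = 4x⁸ ÷ 2x³ = 2x⁵. Subtract (2x⁵)·D = 4x⁸ − 2x⁷ − 12x⁶ + 14x⁵. Remainder: −14x⁷ + x⁶ + 49x⁵ − 27x⁴ − 26x³ − 9x² − 9x + 35.
Step 2: lead(−14x⁷ + x⁶ + 49x⁵ − 27x⁴ − 26x³ − 9x² − 9x + 35) ÷ lead(D) = −14x⁷ ÷ 2x³ = −7x⁴. Subtract (−7x⁴)·D = −14x⁷ + 7x⁶ + 42x⁵ − 49x⁴. Remainder: −6x⁶ + 7x⁵ + 22x⁴ − 26x³ − 9x² − 9x + 35.
Step 3: lead(−6x⁶ + 7x⁵ + 22x⁴ − 26x³ − 9x² − 9x + 35) ÷ lead(D) = −6x⁶ ÷ 2x³ = −3x³. Subtract (−3x³)·D = −6x⁶ + 3x⁵ + 18x⁴ − 21x³. Remainder: 4x⁵ + 4x⁴ − 5x³ − 9x² − 9x + 35.
Step 4: lead(4x⁵ + 4x⁴ − 5x³ − 9x² − 9x + 35) ÷ lead(D) = 4x⁵ ÷ 2x³ = 2x². Subtract (2x²)·D = 4x⁵ − 2x⁴ − 12x³ + 14x². Remainder: 6x⁴ + 7x³ − 23x² − 9x + 35.
Step 5: lead(6x⁴ + 7x³ − 23x² − 9x + 35) ÷ lead(D) = 6x⁴ ÷ 2x³ = 3x. Subtract (3x)·D = 6x⁴ − 3x³ − 18x² + 21x. Remainder: 10x³ − 5x² − 30x + 35.
Step 6: lead(10x³ − 5x² − 30x + 35) ÷ lead(D) = 10x³ ÷ 2x³ = 5. Subtract (5)·D = 10x³ − 5x² − 30x + 35. Remainder: 0.

R = [0], so D(x) is a factor of P(x). yes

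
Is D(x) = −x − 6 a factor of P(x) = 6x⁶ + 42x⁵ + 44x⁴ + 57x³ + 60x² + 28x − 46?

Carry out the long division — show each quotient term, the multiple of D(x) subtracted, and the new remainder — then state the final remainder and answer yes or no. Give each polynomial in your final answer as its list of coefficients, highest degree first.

Step 1: lead(6x⁶ + 42x⁵ + 44x⁴ + 57x³ + 60x² + 28x − 46) ÷ lead(D) = 6x⁶ ÷ −x = −6x⁵. Subtract (−6x⁵)·D = 6x⁶ + 36x⁵. Remainder: 6x⁵ + 44x⁴ + 57x³ + 60x² + 28x − 46.
Step 2: lead(6x⁵ + 44x⁴ + 57x³ + 60x² + 28x − 46) ÷ lead(D) = 6x⁵ ÷ −x = −6x⁴. Subtract (−6x⁴)·D = 6x⁵ + 36x⁴. Remainder: 8x⁴ + 57x³ + 60x² + 28x − 46.
Step 3: lead(8x⁴ + 57x³ + 60x² + 28x − 46) ÷ lead(D) = 8x⁴ ÷ −x = −8x³. Subtract (−8x³)·D = 8x⁴ + 48x³. Remainder: 9x³ + 60x² + 28x − 46.
Step 4: lead(9x³ + 60x² + 28x − 46) ÷ lead(D) = 9x³ ÷ −x = −9x². Subtract (−9x²)·D = 9x³ + 54x². Remainder: 6x² + 28x − 46.
Step 5: lead(6x² + 28x − 46) ÷ lead(D) = 6x² ÷ −x = −6x. Subtract (−6x)·D = 6x² + 36x. Remainder: −8x − 46.
Step 6: lead(−8x − 46) ÷ lead(D) = −8x ÷ −x = 8. Subtract (8)·D = −8x − 48. Remainder: 2.

R = [2], so D(x) is not a factor of P(x). no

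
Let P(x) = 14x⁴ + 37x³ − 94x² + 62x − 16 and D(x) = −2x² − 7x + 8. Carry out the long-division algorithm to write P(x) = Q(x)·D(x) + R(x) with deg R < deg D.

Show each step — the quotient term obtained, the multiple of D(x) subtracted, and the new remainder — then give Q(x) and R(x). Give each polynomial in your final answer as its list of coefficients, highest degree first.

Q = [-7, 6, -2]; R = [0]

Step 1: lead(14x⁴ + 37x³ − 94x² + 62x − 16) ÷ lead(D) = 14x⁴ ÷ −2x² = −7x². Subtract (−7x²)·D = 14x⁴ + 49x³ − 56x². Remainder: −12x³ − 38x² + 62x − 16.
Step 2: lead(−12x³ − 38x² + 62x − 16) ÷ lead(D) = −12x³ ÷ −2x² = 6x. Subtract (6x)·D = −12x³ − 42x² + 48x. Remainder: 4x² + 14x − 16.
Step 3: lead(4x² + 14x − 16) ÷ lead(D) = 4x² ÷ −2x² = −2. Subtract (−2)·D = 4x² + 14x − 16. Remainder: 0.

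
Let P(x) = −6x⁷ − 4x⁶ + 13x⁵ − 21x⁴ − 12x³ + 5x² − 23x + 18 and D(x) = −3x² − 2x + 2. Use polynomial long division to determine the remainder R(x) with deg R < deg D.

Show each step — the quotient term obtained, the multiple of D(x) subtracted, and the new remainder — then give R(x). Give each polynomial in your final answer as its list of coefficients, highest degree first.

Step 1: lead(−6x⁷ − 4x⁶ + 13x⁵ − 21x⁴ − 12x³ + 5x² − 23x + 18) ÷ lead(D) = −6x⁷ ÷ −3x² = 2x⁵. Subtract (2x⁵)·D = −6x⁷ − 4x⁶ + 4x⁵. Remainder: 9x⁵ − 21x⁴ − 12x³ + 5x² − 23x + 18.
Step 2: lead(9x⁵ − 21x⁴ − 12x³ + 5x² − 23x + 18) ÷ lead(D) = 9x⁵ ÷ −3x² = −3x³. Subtract (−3x³)·D = 9x⁵ + 6x⁴ − 6x³. Remainder: −27x⁴ − 6x³ + 5x² − 23x + 18.
Step 3: lead(−27x⁴ − 6x³ + 5x² − 23x + 18) ÷ lead(D) = −27x⁴ ÷ −3x² = 9x². Subtract (9x²)·D = −27x⁴ − 18x³ + 18x². Remainder: 12x³ − 13x² − 23x + 18.
Step 4: lead(12x³ − 13x² − 23x + 18) ÷ lead(D) = 12x³ ÷ −3x² = −4x. Subtract (−4x)·D = 12x³ + 8x² − 8x. Remainder: −21x² − 15x + 18.
Step 5: lead(−21x² − 15x + 18) ÷ lead(D) = −21x² ÷ −3x² = 7. Subtract (7)·D = −21x² − 14x + 14. Remainder: −x + 4.

R = [-1, 4]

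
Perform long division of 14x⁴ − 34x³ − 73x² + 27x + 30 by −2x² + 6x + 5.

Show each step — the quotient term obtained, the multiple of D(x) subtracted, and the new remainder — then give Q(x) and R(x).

Q(x) = −7x² − 4x + 7; R(x) = 5x − 5

Step 1: lead(14x⁴ − 34x³ − 73x² + 27x + 30) ÷ lead(D) = 14x⁴ ÷ −2x² = −7x². Subtract (−7x²)·D = 14x⁴ − 42x³ − 35x². Remainder: 8x³ − 38x² + 27x + 30.
Step 2: lead(8x³ − 38x² + 27x + 30) ÷ lead(D) = 8x³ ÷ −2x² = −4x. Subtract (−4x)·D = 8x³ − 24x² − 20x. Remainder: −14x² + 47x + 30.
Step 3: lead(−14x² + 47x + 30) ÷ lead(D) = −14x² ÷ −2x² = 7. Subtract (7)·D = −14x² + 42x + 35. Remainder: 5x − 5.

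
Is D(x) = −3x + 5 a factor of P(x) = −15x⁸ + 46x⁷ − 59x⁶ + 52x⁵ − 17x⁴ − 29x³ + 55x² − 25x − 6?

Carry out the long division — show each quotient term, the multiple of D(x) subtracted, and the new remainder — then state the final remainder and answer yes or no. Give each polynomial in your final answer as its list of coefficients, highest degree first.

R = [-6], so D(x) is not a factor of P(x). no

Step 1: lead(−15x⁸ + 46x⁷ − 59x⁶ + 52x⁵ − 17x⁴ − 29x³ + 55x² − 25x − 6) ÷ lead(D) = −15x⁸ ÷ −3x = 5x⁷. Subtract (5x⁷)·D = −15x⁸ + 25x⁷. Remainder: 21x⁷ − 59x⁶ + 52x⁵ − 17x⁴ − 29x³ + 55x² − 25x − 6.
Step 2: lead(21x⁷ − 59x⁶ + 52x⁵ − 17x⁴ − 29x³ + 55x² − 25x − 6) ÷ lead(D) = 21x⁷ ÷ −3x = −7x⁶. Subtract (−7x⁶)·D = 21x⁷ − 35x⁶. Remainder: −24x⁶ + 52x⁵ − 17x⁴ − 29x³ + 55x² − 25x − 6.
Step 3: lead(−24x⁶ + 52x⁵ − 17x⁴ − 29x³ + 55x² − 25x − 6) ÷ lead(D) = −24x⁶ ÷ −3x = 8x⁵. Subtract (8x⁵)·D = −24x⁶ + 40x⁵. Remainder: 12x⁵ − 17x⁴ − 29x³ + 55x² − 25x − 6.
Step 4: lead(12x⁵ − 17x⁴ − 29x³ + 55x² − 25x − 6) ÷ lead(D) = 12x⁵ ÷ −3x = −4x⁴. Subtract (−4x⁴)·D = 12x⁵ − 20x⁴. Remainder: 3x⁴ − 29x³ + 55x² − 25x − 6.
Step 5: lead(3x⁴ − 29x³ + 55x² − 25x − 6) ÷ lead(D) = 3x⁴ ÷ −3x = −x³. Subtract (−x³)·D = 3x⁴ − 5x³. Remainder: −24x³ + 55x² − 25x − 6.
Step 6: lead(−24x³ + 55x² − 25x − 6) ÷ lead(D) = −24x³ ÷ −3x = 8x². Subtract (8x²)·D = −24x³ + 40x². Remainder: 15x² − 25x − 6.
Step 7: lead(15x² − 25x − 6) ÷ lead(D) = 15x² ÷ −3x = −5x. Subtract (−5x)·D = 15x² − 25x. Remainder: −6.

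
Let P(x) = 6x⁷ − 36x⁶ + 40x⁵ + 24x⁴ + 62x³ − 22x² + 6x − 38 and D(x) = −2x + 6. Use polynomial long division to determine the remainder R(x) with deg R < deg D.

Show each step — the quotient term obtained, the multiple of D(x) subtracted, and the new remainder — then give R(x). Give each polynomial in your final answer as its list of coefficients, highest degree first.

Step 1: lead(6x⁷ − 36x⁶ + 40x⁵ + 24x⁴ + 62x³ − 22x² + 6x − 38) ÷ lead(D) = 6x⁷ ÷ −2x = −3x⁶. Subtract (−3x⁶)·D = 6x⁷ − 18x⁶. Remainder: −18x⁶ + 40x⁵ + 24x⁴ + 62x³ − 22x² + 6x − 38.
Step 2: lead(−18x⁶ + 40x⁵ + 24x⁴ + 62x³ − 22x² + 6x − 38) ÷ lead(D) = −18x⁶ ÷ −2x = 9x⁵. Subtract (9x⁵)·D = −18x⁶ + 54x⁵. Remainder: −14x⁵ + 24x⁴ + 62x³ − 22x² + 6x − 38.
Step 3: lead(−14x⁵ + 24x⁴ + 62x³ − 22x² + 6x − 38) ÷ lead(D) = −14x⁵ ÷ −2x = 7x⁴. Subtract (7x⁴)·D = −14x⁵ + 42x⁴. Remainder: −18x⁴ + 62x³ − 22x² + 6x − 38.
Step 4: lead(−18x⁴ + 62x³ − 22x² + 6x − 38) ÷ lead(D) = −18x⁴ ÷ −2x = 9x³. Subtract (9x³)·D = −18x⁴ + 54x³. Remainder: 8x³ − 22x² + 6x − 38.
Step 5: lead(8x³ − 22x² + 6x − 38) ÷ lead(D) = 8x³ ÷ −2x = −4x². Subtract (−4x²)·D = 8x³ − 24x². Remainder: 2x² + 6x − 38.
Step 6: lead(2x² + 6x − 38) ÷ lead(D) = 2x² ÷ −2x = −x. Subtract (−x)·D = 2x² − 6x. Remainder: 12x − 38.
Step 7: lead(12x − 38) ÷ lead(D) = 12x ÷ −2x = −6. Subtract (−6)·D = 12x − 36. Remainder: −2.

R = [-2]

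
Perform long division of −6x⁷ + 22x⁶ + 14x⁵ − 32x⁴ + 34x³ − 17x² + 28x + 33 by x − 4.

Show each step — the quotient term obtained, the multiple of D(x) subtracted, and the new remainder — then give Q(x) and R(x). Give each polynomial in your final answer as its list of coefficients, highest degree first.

Q = [-6, -2, 6, -8, 2, -9, -8]; R = [1]

Step 1: lead(−6x⁷ + 22x⁶ + 14x⁵ − 32x⁴ + 34x³ − 17x² + 28x + 33) ÷ lead(D) = −6x⁷ ÷ x = −6x⁶. Subtract (−6x⁶)·D = −6x⁷ + 24x⁶. Remainder: −2x⁶ + 14x⁵ − 32x⁴ + 34x³ − 17x² + 28x + 33.
Step 2: lead(−2x⁶ + 14x⁵ − 32x⁴ + 34x³ − 17x² + 28x + 33) ÷ lead(D) = −2x⁶ ÷ x = −2x⁵. Subtract (−2x⁵)·D = −2x⁶ + 8x⁵. Remainder: 6x⁵ − 32x⁴ + 34x³ − 17x² + 28x + 33.
Step 3: lead(6x⁵ − 32x⁴ + 34x³ − 17x² + 28x + 33) ÷ lead(D) = 6x⁵ ÷ x = 6x⁴. Subtract (6x⁴)·D = 6x⁵ − 24x⁴. Remainder: −8x⁴ + 34x³ − 17x² + 28x + 33.
Step 4: lead(−8x⁴ + 34x³ − 17x² + 28x + 33) ÷ lead(D) = −8x⁴ ÷ x = −8x³. Subtract (−8x³)·D = −8x⁴ + 32x³. Remainder: 2x³ − 17x² + 28x + 33.
Step 5: lead(2x³ − 17x² + 28x + 33) ÷ lead(D) = 2x³ ÷ x = 2x². Subtract (2x²)·D = 2x³ − 8x². Remainder: −9x² + 28x + 33.
Step 6: lead(−9x² + 28x + 33) ÷ lead(D) = −9x² ÷ x = −9x. Subtract (−9x)·D = −9x² + 36x. Remainder: −8x + 33.
Step 7: lead(−8x + 33) ÷ lead(D) = −8x ÷ x = −8. Subtract (−8)·D = −8x + 32. Remainder: 1.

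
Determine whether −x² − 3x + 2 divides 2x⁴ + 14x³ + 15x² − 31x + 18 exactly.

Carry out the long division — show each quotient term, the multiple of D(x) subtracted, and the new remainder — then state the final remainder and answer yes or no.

R(x) = 8, so D(x) is not a factor of P(x). no

Step 1: lead(2x⁴ + 14x³ + 15x² − 31x + 18) ÷ lead(D) = 2x⁴ ÷ −x² = −2x². Subtract (−2x²)·D = 2x⁴ + 6x³ − 4x². Remainder: 8x³ + 19x² − 31x + 18.
Step 2: lead(8x³ + 19x² − 31x + 18) ÷ lead(D) = 8x³ ÷ −x² = −8x. Subtract (−8x)·D = 8x³ + 24x² − 16x. Remainder: −5x² − 15x + 18.
Step 3: lead(−5x² − 15x + 18) ÷ lead(D) = −5x² ÷ −x² = 5. Subtract (5)·D = −5x² − 15x + 10. Remainder: 8.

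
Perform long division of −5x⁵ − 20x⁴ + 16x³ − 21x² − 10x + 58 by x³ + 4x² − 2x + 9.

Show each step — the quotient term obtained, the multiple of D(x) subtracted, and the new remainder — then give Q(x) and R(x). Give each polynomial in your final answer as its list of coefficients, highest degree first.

Step 1: lead(−5x⁵ − 20x⁴ + 16x³ − 21x² − 10x + 58) ÷ lead(D) = −5x⁵ ÷ x³ = −5x². Subtract (−5x²)·D = −5x⁵ − 20x⁴ + 10x³ − 45x². Remainder: 6x³ + 24x² − 10x + 58.
Step 2: lead(6x³ + 24x² − 10x + 58) ÷ lead(D) = 6x³ ÷ x³ = 6. Subtract (6)·D = 6x³ + 24x² − 12x + 54. Remainder: 2x + 4.

Q = [-5, 0, 6]; R = [2, 4]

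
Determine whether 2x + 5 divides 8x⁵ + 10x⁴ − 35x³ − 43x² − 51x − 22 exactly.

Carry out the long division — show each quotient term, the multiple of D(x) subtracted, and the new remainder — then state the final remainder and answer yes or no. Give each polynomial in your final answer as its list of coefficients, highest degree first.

R = [-7], so D(x) is not a factor of P(x). no

Step 1: lead(8x⁵ + 10x⁴ − 35x³ − 43x² − 51x − 22) ÷ lead(D) = 8x⁵ ÷ 2x = 4x⁴. Subtract (4x⁴)·D = 8x⁵ + 20x⁴. Remainder: −10x⁴ − 35x³ − 43x² − 51x − 22.
Step 2: lead(−10x⁴ − 35x³ − 43x² − 51x − 22) ÷ lead(D) = −10x⁴ ÷ 2x = −5x³. Subtract (−5x³)·D = −10x⁴ − 25x³. Remainder: −10x³ − 43x² − 51x − 22.
Step 3: lead(−10x³ − 43x² − 51x − 22) ÷ lead(D) = −10x³ ÷ 2x = −5x². Subtract (−5x²)·D = −10x³ − 25x². Remainder: −18x² − 51x − 22.
Step 4: lead(−18x² − 51x − 22) ÷ lead(D) = −18x² ÷ 2x = −9x. Subtract (−9x)·D = −18x² − 45x. Remainder: −6x − 22.
Step 5: lead(−6x − 22) ÷ lead(D) = −6x ÷ 2x = −3. Subtract (−3)·D = −6x − 15. Remainder: −7.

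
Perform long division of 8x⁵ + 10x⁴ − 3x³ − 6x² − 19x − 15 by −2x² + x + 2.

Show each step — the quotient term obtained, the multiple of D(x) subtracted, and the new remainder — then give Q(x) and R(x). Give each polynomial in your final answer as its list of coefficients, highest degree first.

Q = [-4, -7, -6, -7]; R = [-1]

Step 1: lead(8x⁵ + 10x⁴ − 3x³ − 6x² − 19x − 15) ÷ lead(D) = 8x⁵ ÷ −2x² = −4x³. Subtract (−4x³)·D = 8x⁵ − 4x⁴ − 8x³. Remainder: 14x⁴ + 5x³ − 6x² − 19x − 15.
Step 2: lead(14x⁴ + 5x³ − 6x² − 19x − 15) ÷ lead(D) = 14x⁴ ÷ −2x² = −7x². Subtract (−7x²)·D = 14x⁴ − 7x³ − 14x². Remainder: 12x³ + 8x² − 19x − 15.
Step 3: lead(12x³ + 8x² − 19x − 15) ÷ lead(D) = 12x³ ÷ −2x² = −6x. Subtract (−6x)·D = 12x³ − 6x² − 12x. Remainder: 14x² − 7x − 15.
Step 4: lead(14x² − 7x − 15) ÷ lead(D) = 14x² ÷ −2x² = −7. Subtract (−7)·D = 14x² − 7x − 14. Remainder: −1.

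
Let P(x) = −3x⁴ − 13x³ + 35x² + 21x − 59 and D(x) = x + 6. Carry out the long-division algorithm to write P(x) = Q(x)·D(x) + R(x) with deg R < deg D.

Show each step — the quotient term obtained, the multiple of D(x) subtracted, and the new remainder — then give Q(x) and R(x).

Step 1: lead(−3x⁴ − 13x³ + 35x² + 21x − 59) ÷ lead(D) = −3x⁴ ÷ x = −3x³. Subtract (−3x³)·D = −3x⁴ − 18x³. Remainder: 5x³ + 35x² + 21x − 59.
Step 2: lead(5x³ + 35x² + 21x − 59) ÷ lead(D) = 5x³ ÷ x = 5x². Subtract (5x²)·D = 5x³ + 30x². Remainder: 5x² + 21x − 59.
Step 3: lead(5x² + 21x − 59) ÷ lead(D) = 5x² ÷ x = 5x. Subtract (5x)·D = 5x² + 30x. Remainder: −9x − 59.
Step 4: lead(−9x − 59) ÷ lead(D) = −9x ÷ x = −9. Subtract (−9)·D = −9x − 54. Remainder: −5.

Q(x) = −3x³ + 5x² + 5x − 9; R(x) = −5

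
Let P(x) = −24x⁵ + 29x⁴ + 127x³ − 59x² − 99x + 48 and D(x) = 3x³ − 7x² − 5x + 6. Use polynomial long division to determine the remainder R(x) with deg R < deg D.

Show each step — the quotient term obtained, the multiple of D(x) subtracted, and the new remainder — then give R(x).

Step 1: lead(−24x⁵ + 29x⁴ + 127x³ − 59x² − 99x + 48) ÷ lead(D) = −24x⁵ ÷ 3x³ = −8x². Subtract (−8x²)·D = −24x⁵ + 56x⁴ + 40x³ − 48x². Remainder: −27x⁴ + 87x³ − 11x² − 99x + 48.
Step 2: lead(−27x⁴ + 87x³ − 11x² − 99x + 48) ÷ lead(D) = −27x⁴ ÷ 3x³ = −9x. Subtract (−9x)·D = −27x⁴ + 63x³ + 45x² − 54x. Remainder: 24x³ − 56x² − 45x + 48.
Step 3: lead(24x³ − 56x² − 45x + 48) ÷ lead(D) = 24x³ ÷ 3x³ = 8. Subtract (8)·D = 24x³ − 56x² − 40x + 48. Remainder: −5x.

R(x) = −5x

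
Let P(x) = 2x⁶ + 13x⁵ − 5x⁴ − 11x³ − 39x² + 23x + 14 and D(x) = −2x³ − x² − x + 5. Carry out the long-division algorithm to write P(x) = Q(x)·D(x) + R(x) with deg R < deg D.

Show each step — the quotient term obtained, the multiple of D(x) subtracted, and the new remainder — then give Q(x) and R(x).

Q(x) = −x³ − 6x² + 6x + 3; R(x) = −4x − 1

Step 1: lead(2x⁶ + 13x⁵ − 5x⁴ − 11x³ − 39x² + 23x + 14) ÷ lead(D) = 2x⁶ ÷ −2x³ = −x³. Subtract (−x³)·D = 2x⁶ + x⁵ + x⁴ − 5x³. Remainder: 12x⁵ − 6x⁴ − 6x³ − 39x² + 23x + 14.
Step 2: lead(12x⁵ − 6x⁴ − 6x³ − 39x² + 23x + 14) ÷ lead(D) = 12x⁵ ÷ −2x³ = −6x². Subtract (−6x²)·D = 12x⁵ + 6x⁴ + 6x³ − 30x². Remainder: −12x⁴ − 12x³ − 9x² + 23x + 14.
Step 3: lead(−12x⁴ − 12x³ − 9x² + 23x + 14) ÷ lead(D) = −12x⁴ ÷ −2x³ = 6x. Subtract (6x)·D = −12x⁴ − 6x³ − 6x² + 30x. Remainder: −6x³ − 3x² − 7x + 14.
Step 4: lead(−6x³ − 3x² − 7x + 14) ÷ lead(D) = −6x³ ÷ −2x³ = 3. Subtract (3)·D = −6x³ − 3x² − 3x + 15. Remainder: −4x − 1.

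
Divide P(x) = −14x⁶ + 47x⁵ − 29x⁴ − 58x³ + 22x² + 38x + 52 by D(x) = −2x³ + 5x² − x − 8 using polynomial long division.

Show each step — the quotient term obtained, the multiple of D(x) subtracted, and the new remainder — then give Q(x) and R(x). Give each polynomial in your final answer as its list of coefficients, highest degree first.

Step 1: lead(−14x⁶ + 47x⁵ − 29x⁴ − 58x³ + 22x² + 38x + 52) ÷ lead(D) = −14x⁶ ÷ −2x³ = 7x³. Subtract (7x³)·D = −14x⁶ + 35x⁵ − 7x⁴ − 56x³. Remainder: 12x⁵ − 22x⁴ − 2x³ + 22x² + 38x + 52.
Step 2: lead(12x⁵ − 22x⁴ − 2x³ + 22x² + 38x + 52) ÷ lead(D) = 12x⁵ ÷ −2x³ = −6x². Subtract (−6x²)·D = 12x⁵ − 30x⁴ + 6x³ + 48x². Remainder: 8x⁴ − 8x³ − 26x² + 38x + 52.
Step 3: lead(8x⁴ − 8x³ − 26x² + 38x + 52) ÷ lead(D) = 8x⁴ ÷ −2x³ = −4x. Subtract (−4x)·D = 8x⁴ − 20x³ + 4x² + 32x. Remainder: 12x³ − 30x² + 6x + 52.
Step 4: lead(12x³ − 30x² + 6x + 52) ÷ lead(D) = 12x³ ÷ −2x³ = −6. Subtract (−6)·D = 12x³ − 30x² + 6x + 48. Remainder: 4.

Q = [7, -6, -4, -6]; R = [4]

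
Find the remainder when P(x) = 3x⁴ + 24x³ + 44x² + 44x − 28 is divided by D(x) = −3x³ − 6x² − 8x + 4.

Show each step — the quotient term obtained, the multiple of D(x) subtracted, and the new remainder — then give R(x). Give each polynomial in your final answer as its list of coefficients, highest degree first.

Step 1: lead(3x⁴ + 24x³ + 44x² + 44x − 28) ÷ lead(D) = 3x⁴ ÷ −3x³ = −x. Subtract (−x)·D = 3x⁴ + 6x³ + 8x² − 4x. Remainder: 18x³ + 36x² + 48x − 28.
Step 2: lead(18x³ + 36x² + 48x − 28) ÷ lead(D) = 18x³ ÷ −3x³ = −6. Subtract (−6)·D = 18x³ + 36x² + 48x − 24. Remainder: −4.

R = [-4]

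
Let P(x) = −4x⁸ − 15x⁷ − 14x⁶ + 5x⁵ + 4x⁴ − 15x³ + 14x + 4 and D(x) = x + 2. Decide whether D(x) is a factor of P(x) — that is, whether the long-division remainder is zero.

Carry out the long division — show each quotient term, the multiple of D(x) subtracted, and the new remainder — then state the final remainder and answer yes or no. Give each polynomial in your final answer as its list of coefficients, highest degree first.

Step 1: lead(−4x⁸ − 15x⁷ − 14x⁶ + 5x⁵ + 4x⁴ − 15x³ + 14x + 4) ÷ lead(D) = −4x⁸ ÷ x = −4x⁷. Subtract (−4x⁷)·D = −4x⁸ − 8x⁷. Remainder: −7x⁷ − 14x⁶ + 5x⁵ + 4x⁴ − 15x³ + 14x + 4.
Step 2: lead(−7x⁷ − 14x⁶ + 5x⁵ + 4x⁴ − 15x³ + 14x + 4) ÷ lead(D) = −7x⁷ ÷ x = −7x⁶. Subtract (−7x⁶)·D = −7x⁷ − 14x⁶. Remainder: 5x⁵ + 4x⁴ − 15x³ + 14x + 4.
Step 3: lead(5x⁵ + 4x⁴ − 15x³ + 14x + 4) ÷ lead(D) = 5x⁵ ÷ x = 5x⁴. Subtract (5x⁴)·D = 5x⁵ + 10x⁴. Remainder: −6x⁴ − 15x³ + 14x + 4.
Step 4: lead(−6x⁴ − 15x³ + 14x + 4) ÷ lead(D) = −6x⁴ ÷ x = −6x³. Subtract (−6x³)·D = −6x⁴ − 12x³. Remainder: −3x³ + 14x + 4.
Step 5: lead(−3x³ + 14x + 4) ÷ lead(D) = −3x³ ÷ x = −3x². Subtract (−3x²)·D = −3x³ − 6x². Remainder: 6x² + 14x + 4.
Step 6: lead(6x² + 14x + 4) ÷ lead(D) = 6x² ÷ x = 6x. Subtract (6x)·D = 6x² + 12x. Remainder: 2x + 4.
Step 7: lead(2x + 4) ÷ lead(D) = 2x ÷ x = 2. Subtract (2)·D = 2x + 4. Remainder: 0.

R = [0], so D(x) is a factor of P(x). yes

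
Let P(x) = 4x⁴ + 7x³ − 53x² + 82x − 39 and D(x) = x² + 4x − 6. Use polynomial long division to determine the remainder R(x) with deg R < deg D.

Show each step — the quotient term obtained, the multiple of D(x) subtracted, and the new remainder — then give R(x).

Step 1: lead(4x⁴ + 7x³ − 53x² + 82x − 39) ÷ lead(D) = 4x⁴ ÷ x² = 4x². Subtract (4x²)·D = 4x⁴ + 16x³ − 24x². Remainder: −9x³ − 29x² + 82x − 39.
Step 2: lead(−9x³ − 29x² + 82x − 39) ÷ lead(D) = −9x³ ÷ x² = −9x. Subtract (−9x)·D = −9x³ − 36x² + 54x. Remainder: 7x² + 28x − 39.
Step 3: lead(7x² + 28x − 39) ÷ lead(D) = 7x² ÷ x² = 7. Subtract (7)·D = 7x² + 28x − 42. Remainder: 3.

R(x) = 3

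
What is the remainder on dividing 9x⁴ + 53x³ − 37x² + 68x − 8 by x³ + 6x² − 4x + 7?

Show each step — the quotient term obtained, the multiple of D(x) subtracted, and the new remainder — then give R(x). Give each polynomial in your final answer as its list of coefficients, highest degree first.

Step 1: lead(9x⁴ + 53x³ − 37x² + 68x − 8) ÷ lead(D) = 9x⁴ ÷ x³ = 9x. Subtract (9x)·D = 9x⁴ + 54x³ − 36x² + 63x. Remainder: −x³ − x² + 5x − 8.
Step 2: lead(−x³ − x² + 5x − 8) ÷ lead(D) = −x³ ÷ x³ = −1. Subtract (−1)·D = −x³ − 6x² + 4x − 7. Remainder: 5x² + x − 1.

R = [5, 1, -1]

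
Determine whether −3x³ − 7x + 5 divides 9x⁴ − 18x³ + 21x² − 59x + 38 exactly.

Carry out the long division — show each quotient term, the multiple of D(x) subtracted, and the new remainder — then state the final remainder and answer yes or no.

R(x) = −2x + 8, so D(x) is not a factor of P(x). no

Step 1: lead(9x⁴ − 18x³ + 21x² − 59x + 38) ÷ lead(D) = 9x⁴ ÷ −3x³ = −3x. Subtract (−3x)·D = 9x⁴ + 21x² − 15x. Remainder: −18x³ − 44x + 38.
Step 2: lead(−18x³ − 44x + 38) ÷ lead(D) = −18x³ ÷ −3x³ = 6. Subtract (6)·D = −18x³ − 42x + 30. Remainder: −2x + 8.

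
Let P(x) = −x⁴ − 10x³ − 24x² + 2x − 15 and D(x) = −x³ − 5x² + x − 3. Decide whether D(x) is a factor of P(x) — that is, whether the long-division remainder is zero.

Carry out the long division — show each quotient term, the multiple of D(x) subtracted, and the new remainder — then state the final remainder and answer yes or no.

Step 1: lead(−x⁴ − 10x³ − 24x² + 2x − 15) ÷ lead(D) = −x⁴ ÷ −x³ = x. Subtract (x)·D = −x⁴ − 5x³ + x² − 3x. Remainder: −5x³ − 25x² + 5x − 15.
Step 2: lead(−5x³ − 25x² + 5x − 15) ÷ lead(D) = −5x³ ÷ −x³ = 5. Subtract (5)·D = −5x³ − 25x² + 5x − 15. Remainder: 0.

R(x) = 0, so D(x) is a factor of P(x). yes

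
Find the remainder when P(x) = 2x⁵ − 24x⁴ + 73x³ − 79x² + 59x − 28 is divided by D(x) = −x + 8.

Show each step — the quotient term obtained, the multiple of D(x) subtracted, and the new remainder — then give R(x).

R(x) = −4

Step 1: lead(2x⁵ − 24x⁴ + 73x³ − 79x² + 59x − 28) ÷ lead(D) = 2x⁵ ÷ −x = −2x⁴. Subtract (−2x⁴)·D = 2x⁵ − 16x⁴. Remainder: −8x⁴ + 73x³ − 79x² + 59x − 28.
Step 2: lead(−8x⁴ + 73x³ − 79x² + 59x − 28) ÷ lead(D) = −8x⁴ ÷ −x = 8x³. Subtract (8x³)·D = −8x⁴ + 64x³. Remainder: 9x³ − 79x² + 59x − 28.
Step 3: lead(9x³ − 79x² + 59x − 28) ÷ lead(D) = 9x³ ÷ −x = −9x². Subtract (−9x²)·D = 9x³ − 72x². Remainder: −7x² + 59x − 28.
Step 4: lead(−7x² + 59x − 28) ÷ lead(D) = −7x² ÷ −x = 7x. Subtract (7x)·D = −7x² + 56x. Remainder: 3x − 28.
Step 5: lead(3x − 28) ÷ lead(D) = 3x ÷ −x = −3. Subtract (−3)·D = 3x − 24. Remainder: −4.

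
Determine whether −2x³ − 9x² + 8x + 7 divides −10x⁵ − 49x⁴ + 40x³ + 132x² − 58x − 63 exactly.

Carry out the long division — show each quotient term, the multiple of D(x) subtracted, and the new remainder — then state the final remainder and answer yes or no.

Step 1: lead(−10x⁵ − 49x⁴ + 40x³ + 132x² − 58x − 63) ÷ lead(D) = −10x⁵ ÷ −2x³ = 5x². Subtract (5x²)·D = −10x⁵ − 45x⁴ + 40x³ + 35x². Remainder: −4x⁴ + 97x² − 58x − 63.
Step 2: lead(−4x⁴ + 97x² − 58x − 63) ÷ lead(D) = −4x⁴ ÷ −2x³ = 2x. Subtract (2x)·D = −4x⁴ − 18x³ + 16x² + 14x. Remainder: 18x³ + 81x² − 72x − 63.
Step 3: lead(18x³ + 81x² − 72x − 63) ÷ lead(D) = 18x³ ÷ −2x³ = −9. Subtract (−9)·D = 18x³ + 81x² − 72x − 63. Remainder: 0.

R(x) = 0, so D(x) is a factor of P(x). yes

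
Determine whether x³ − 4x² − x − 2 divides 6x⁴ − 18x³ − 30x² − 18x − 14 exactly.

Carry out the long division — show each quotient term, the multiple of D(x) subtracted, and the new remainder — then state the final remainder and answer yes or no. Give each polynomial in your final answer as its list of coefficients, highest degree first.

Step 1: lead(6x⁴ − 18x³ − 30x² − 18x − 14) ÷ lead(D) = 6x⁴ ÷ x³ = 6x. Subtract (6x)·D = 6x⁴ − 24x³ − 6x² − 12x. Remainder: 6x³ − 24x² − 6x − 14.
Step 2: lead(6x³ − 24x² − 6x − 14) ÷ lead(D) = 6x³ ÷ x³ = 6. Subtract (6)·D = 6x³ − 24x² − 6x − 12. Remainder: −2.

R = [-2], so D(x) is not a factor of P(x). no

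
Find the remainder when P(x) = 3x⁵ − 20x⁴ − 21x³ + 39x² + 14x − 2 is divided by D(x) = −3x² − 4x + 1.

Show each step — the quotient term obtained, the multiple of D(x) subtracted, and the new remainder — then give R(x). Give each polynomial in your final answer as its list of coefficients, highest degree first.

Step 1: lead(3x⁵ − 20x⁴ − 21x³ + 39x² + 14x − 2) ÷ lead(D) = 3x⁵ ÷ −3x² = −x³. Subtract (−x³)·D = 3x⁵ + 4x⁴ − x³. Remainder: −24x⁴ − 20x³ + 39x² + 14x − 2.
Step 2: lead(−24x⁴ − 20x³ + 39x² + 14x − 2) ÷ lead(D) = −24x⁴ ÷ −3x² = 8x². Subtract (8x²)·D = −24x⁴ − 32x³ + 8x². Remainder: 12x³ + 31x² + 14x − 2.
Step 3: lead(12x³ + 31x² + 14x − 2) ÷ lead(D) = 12x³ ÷ −3x² = −4x. Subtract (−4x)·D = 12x³ + 16x² − 4x. Remainder: 15x² + 18x − 2.
Step 4: lead(15x² + 18x − 2) ÷ lead(D) = 15x² ÷ −3x² = −5. Subtract (−5)·D = 15x² + 20x − 5. Remainder: −2x + 3.

R = [-2, 3]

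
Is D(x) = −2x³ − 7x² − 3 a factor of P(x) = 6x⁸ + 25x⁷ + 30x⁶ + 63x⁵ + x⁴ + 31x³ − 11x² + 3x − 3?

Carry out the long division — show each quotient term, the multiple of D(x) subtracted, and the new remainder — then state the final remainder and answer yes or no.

Step 1: lead(6x⁸ + 25x⁷ + 30x⁶ + 63x⁵ + x⁴ + 31x³ − 11x² + 3x − 3) ÷ lead(D) = 6x⁸ ÷ −2x³ = −3x⁵. Subtract (−3x⁵)·D = 6x⁸ + 21x⁷ + 9x⁵. Remainder: 4x⁷ + 30x⁶ + 54x⁵ + x⁴ + 31x³ − 11x² + 3x − 3.
Step 2: lead(4x⁷ + 30x⁶ + 54x⁵ + x⁴ + 31x³ − 11x² + 3x − 3) ÷ lead(D) = 4x⁷ ÷ −2x³ = −2x⁴. Subtract (−2x⁴)·D = 4x⁷ + 14x⁶ + 6x⁴. Remainder: 16x⁶ + 54x⁵ − 5x⁴ + 31x³ − 11x² + 3x − 3.
Step 3: lead(16x⁶ + 54x⁵ − 5x⁴ + 31x³ − 11x² + 3x − 3) ÷ lead(D) = 16x⁶ ÷ −2x³ = −8x³. Subtract (−8x³)·D = 16x⁶ + 56x⁵ + 24x³. Remainder: −2x⁵ − 5x⁴ + 7x³ − 11x² + 3x − 3.
Step 4: lead(−2x⁵ − 5x⁴ + 7x³ − 11x² + 3x − 3) ÷ lead(D) = −2x⁵ ÷ −2x³ = x². Subtract (x²)·D = −2x⁵ − 7x⁴ − 3x². Remainder: 2x⁴ + 7x³ − 8x² + 3x − 3.
Step 5: lead(2x⁴ + 7x³ − 8x² + 3x − 3) ÷ lead(D) = 2x⁴ ÷ −2x³ = −x. Subtract (−x)·D = 2x⁴ + 7x³ + 3x. Remainder: −8x² − 3.

R(x) = −8x² − 3, so D(x) is not a factor of P(x). no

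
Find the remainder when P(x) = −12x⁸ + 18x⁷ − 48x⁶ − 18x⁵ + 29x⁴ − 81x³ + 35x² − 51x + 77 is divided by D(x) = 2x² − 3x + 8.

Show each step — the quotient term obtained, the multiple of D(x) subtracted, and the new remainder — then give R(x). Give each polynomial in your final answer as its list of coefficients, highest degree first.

R = [5]

Step 1: lead(−12x⁸ + 18x⁷ − 48x⁶ − 18x⁵ + 29x⁴ − 81x³ + 35x² − 51x + 77) ÷ lead(D) = −12x⁸ ÷ 2x² = −6x⁶. Subtract (−6x⁶)·D = −12x⁸ + 18x⁷ − 48x⁶. Remainder: −18x⁵ + 29x⁴ − 81x³ + 35x² − 51x + 77.
Step 2: lead(−18x⁵ + 29x⁴ − 81x³ + 35x² − 51x + 77) ÷ lead(D) = −18x⁵ ÷ 2x² = −9x³. Subtract (−9x³)·D = −18x⁵ + 27x⁴ − 72x³. Remainder: 2x⁴ − 9x³ + 35x² − 51x + 77.
Step 3: lead(2x⁴ − 9x³ + 35x² − 51x + 77) ÷ lead(D) = 2x⁴ ÷ 2x² = x². Subtract (x²)·D = 2x⁴ − 3x³ + 8x². Remainder: −6x³ + 27x² − 51x + 77.
Step 4: lead(−6x³ + 27x² − 51x + 77) ÷ lead(D) = −6x³ ÷ 2x² = −3x. Subtract (−3x)·D = −6x³ + 9x² − 24x. Remainder: 18x² − 27x + 77.
Step 5: lead(18x² − 27x + 77) ÷ lead(D) = 18x² ÷ 2x² = 9. Subtract (9)·D = 18x² − 27x + 72. Remainder: 5.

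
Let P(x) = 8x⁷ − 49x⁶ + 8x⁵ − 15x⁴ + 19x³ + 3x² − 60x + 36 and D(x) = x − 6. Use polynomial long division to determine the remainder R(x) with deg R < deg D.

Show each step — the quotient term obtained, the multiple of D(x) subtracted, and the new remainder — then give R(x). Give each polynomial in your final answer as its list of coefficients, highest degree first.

Step 1: lead(8x⁷ − 49x⁶ + 8x⁵ − 15x⁴ + 19x³ + 3x² − 60x + 36) ÷ lead(D) = 8x⁷ ÷ x = 8x⁶. Subtract (8x⁶)·D = 8x⁷ − 48x⁶. Remainder: −x⁶ + 8x⁵ − 15x⁴ + 19x³ + 3x² − 60x + 36.
Step 2: lead(−x⁶ + 8x⁵ − 15x⁴ + 19x³ + 3x² − 60x + 36) ÷ lead(D) = −x⁶ ÷ x = −x⁵. Subtract (−x⁵)·D = −x⁶ + 6x⁵. Remainder: 2x⁵ − 15x⁴ + 19x³ + 3x² − 60x + 36.
Step 3: lead(2x⁵ − 15x⁴ + 19x³ + 3x² − 60x + 36) ÷ lead(D) = 2x⁵ ÷ x = 2x⁴. Subtract (2x⁴)·D = 2x⁵ − 12x⁴. Remainder: −3x⁴ + 19x³ + 3x² − 60x + 36.
Step 4: lead(−3x⁴ + 19x³ + 3x² − 60x + 36) ÷ lead(D) = −3x⁴ ÷ x = −3x³. Subtract (−3x³)·D = −3x⁴ + 18x³. Remainder: x³ + 3x² − 60x + 36.
Step 5: lead(x³ + 3x² − 60x + 36) ÷ lead(D) = x³ ÷ x = x². Subtract (x²)·D = x³ − 6x². Remainder: 9x² − 60x + 36.
Step 6: lead(9x² − 60x + 36) ÷ lead(D) = 9x² ÷ x = 9x. Subtract (9x)·D = 9x² − 54x. Remainder: −6x + 36.
Step 7: lead(−6x + 36) ÷ lead(D) = −6x ÷ x = −6. Subtract (−6)·D = −6x + 36. Remainder: 0.

R = [0]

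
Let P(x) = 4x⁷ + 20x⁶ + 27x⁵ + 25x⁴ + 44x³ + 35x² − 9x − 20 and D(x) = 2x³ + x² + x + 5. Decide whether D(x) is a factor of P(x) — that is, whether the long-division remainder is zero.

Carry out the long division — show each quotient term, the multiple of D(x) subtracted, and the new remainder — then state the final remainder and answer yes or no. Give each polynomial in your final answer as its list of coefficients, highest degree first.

R = [0], so D(x) is a factor of P(x). yes

Step 1: lead(4x⁷ + 20x⁶ + 27x⁵ + 25x⁴ + 44x³ + 35x² − 9x − 20) ÷ lead(D) = 4x⁷ ÷ 2x³ = 2x⁴. Subtract (2x⁴)·D = 4x⁷ + 2x⁶ + 2x⁵ + 10x⁴. Remainder: 18x⁶ + 25x⁵ + 15x⁴ + 44x³ + 35x² − 9x − 20.
Step 2: lead(18x⁶ + 25x⁵ + 15x⁴ + 44x³ + 35x² − 9x − 20) ÷ lead(D) = 18x⁶ ÷ 2x³ = 9x³. Subtract (9x³)·D = 18x⁶ + 9x⁵ + 9x⁴ + 45x³. Remainder: 16x⁵ + 6x⁴ − x³ + 35x² − 9x − 20.
Step 3: lead(16x⁵ + 6x⁴ − x³ + 35x² − 9x − 20) ÷ lead(D) = 16x⁵ ÷ 2x³ = 8x². Subtract (8x²)·D = 16x⁵ + 8x⁴ + 8x³ + 40x². Remainder: −2x⁴ − 9x³ − 5x² − 9x − 20.
Step 4: lead(−2x⁴ − 9x³ − 5x² − 9x − 20) ÷ lead(D) = −2x⁴ ÷ 2x³ = −x. Subtract (−x)·D = −2x⁴ − x³ − x² − 5x. Remainder: −8x³ − 4x² − 4x − 20.
Step 5: lead(−8x³ − 4x² − 4x − 20) ÷ lead(D) = −8x³ ÷ 2x³ = −4. Subtract (−4)·D = −8x³ − 4x² − 4x − 20. Remainder: 0.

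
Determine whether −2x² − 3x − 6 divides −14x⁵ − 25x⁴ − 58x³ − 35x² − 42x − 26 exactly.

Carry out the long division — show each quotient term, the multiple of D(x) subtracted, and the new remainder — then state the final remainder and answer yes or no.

R(x) = −2, so D(x) is not a factor of P(x). no

Step 1: lead(−14x⁵ − 25x⁴ − 58x³ − 35x² − 42x − 26) ÷ lead(D) = −14x⁵ ÷ −2x² = 7x³. Subtract (7x³)·D = −14x⁵ − 21x⁴ − 42x³. Remainder: −4x⁴ − 16x³ − 35x² − 42x − 26.
Step 2: lead(−4x⁴ − 16x³ − 35x² − 42x − 26) ÷ lead(D) = −4x⁴ ÷ −2x² = 2x². Subtract (2x²)·D = −4x⁴ − 6x³ − 12x². Remainder: −10x³ − 23x² − 42x − 26.
Step 3: lead(−10x³ − 23x² − 42x − 26) ÷ lead(D) = −10x³ ÷ −2x² = 5x. Subtract (5x)·D = −10x³ − 15x² − 30x. Remainder: −8x² − 12x − 26.
Step 4: lead(−8x² − 12x − 26) ÷ lead(D) = −8x² ÷ −2x² = 4. Subtract (4)·D = −8x² − 12x − 24. Remainder: −2.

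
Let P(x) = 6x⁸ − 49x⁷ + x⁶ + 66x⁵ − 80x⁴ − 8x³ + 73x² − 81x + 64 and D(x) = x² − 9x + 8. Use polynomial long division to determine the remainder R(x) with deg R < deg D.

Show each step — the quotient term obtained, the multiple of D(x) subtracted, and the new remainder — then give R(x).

R(x) = −8

Step 1: lead(6x⁸ − 49x⁷ + x⁶ + 66x⁵ − 80x⁴ − 8x³ + 73x² − 81x + 64) ÷ lead(D) = 6x⁸ ÷ x² = 6x⁶. Subtract (6x⁶)·D = 6x⁸ − 54x⁷ + 48x⁶. Remainder: 5x⁷ − 47x⁶ + 66x⁵ − 80x⁴ − 8x³ + 73x² − 81x + 64.
Step 2: lead(5x⁷ − 47x⁶ + 66x⁵ − 80x⁴ − 8x³ + 73x² − 81x + 64) ÷ lead(D) = 5x⁷ ÷ x² = 5x⁵. Subtract (5x⁵)·D = 5x⁷ − 45x⁶ + 40x⁵. Remainder: −2x⁶ + 26x⁵ − 80x⁴ − 8x³ + 73x² − 81x + 64.
Step 3: lead(−2x⁶ + 26x⁵ − 80x⁴ − 8x³ + 73x² − 81x + 64) ÷ lead(D) = −2x⁶ ÷ x² = −2x⁴. Subtract (−2x⁴)·D = −2x⁶ + 18x⁵ − 16x⁴. Remainder: 8x⁵ − 64x⁴ − 8x³ + 73x² − 81x + 64.
Step 4: lead(8x⁵ − 64x⁴ − 8x³ + 73x² − 81x + 64) ÷ lead(D) = 8x⁵ ÷ x² = 8x³. Subtract (8x³)·D = 8x⁵ − 72x⁴ + 64x³. Remainder: 8x⁴ − 72x³ + 73x² − 81x + 64.
Step 5: lead(8x⁴ − 72x³ + 73x² − 81x + 64) ÷ lead(D) = 8x⁴ ÷ x² = 8x². Subtract (8x²)·D = 8x⁴ − 72x³ + 64x². Remainder: 9x² − 81x + 64.
Step 6: lead(9x² − 81x + 64) ÷ lead(D) = 9x² ÷ x² = 9. Subtract (9)·D = 9x² − 81x + 72. Remainder: −8.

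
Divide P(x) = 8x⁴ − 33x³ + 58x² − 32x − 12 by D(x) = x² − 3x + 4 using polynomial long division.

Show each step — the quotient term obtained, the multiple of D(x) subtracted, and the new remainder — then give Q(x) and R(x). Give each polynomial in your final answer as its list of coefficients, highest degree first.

Q = [8, -9, -1]; R = [1, -8]

Step 1: lead(8x⁴ − 33x³ + 58x² − 32x − 12) ÷ lead(D) = 8x⁴ ÷ x² = 8x². Subtract (8x²)·D = 8x⁴ − 24x³ + 32x². Remainder: −9x³ + 26x² − 32x − 12.
Step 2: lead(−9x³ + 26x² − 32x − 12) ÷ lead(D) = −9x³ ÷ x² = −9x. Subtract (−9x)·D = −9x³ + 27x² − 36x. Remainder: −x² + 4x − 12.
Step 3: lead(−x² + 4x − 12) ÷ lead(D) = −x² ÷ x² = −1. Subtract (−1)·D = −x² + 3x − 4. Remainder: x − 8.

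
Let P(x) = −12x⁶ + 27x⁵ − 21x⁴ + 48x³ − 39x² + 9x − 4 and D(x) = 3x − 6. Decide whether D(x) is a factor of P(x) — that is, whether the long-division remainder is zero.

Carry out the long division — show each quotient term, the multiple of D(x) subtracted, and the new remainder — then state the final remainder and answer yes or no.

Step 1: lead(−12x⁶ + 27x⁵ − 21x⁴ + 48x³ − 39x² + 9x − 4) ÷ lead(D) = −12x⁶ ÷ 3x = −4x⁵. Subtract (−4x⁵)·D = −12x⁶ + 24x⁵. Remainder: 3x⁵ − 21x⁴ + 48x³ − 39x² + 9x − 4.
Step 2: lead(3x⁵ − 21x⁴ + 48x³ − 39x² + 9x − 4) ÷ lead(D) = 3x⁵ ÷ 3x = x⁴. Subtract (x⁴)·D = 3x⁵ − 6x⁴. Remainder: −15x⁴ + 48x³ − 39x² + 9x − 4.
Step 3: lead(−15x⁴ + 48x³ − 39x² + 9x − 4) ÷ lead(D) = −15x⁴ ÷ 3x = −5x³. Subtract (−5x³)·D = −15x⁴ + 30x³. Remainder: 18x³ − 39x² + 9x − 4.
Step 4: lead(18x³ − 39x² + 9x − 4) ÷ lead(D) = 18x³ ÷ 3x = 6x². Subtract (6x²)·D = 18x³ − 36x². Remainder: −3x² + 9x − 4.
Step 5: lead(−3x² + 9x − 4) ÷ lead(D) = −3x² ÷ 3x = −x. Subtract (−x)·D = −3x² + 6x. Remainder: 3x − 4.
Step 6: lead(3x − 4) ÷ lead(D) = 3x ÷ 3x = 1. Subtract (1)·D = 3x − 6. Remainder: 2.

R(x) = 2, so D(x) is not a factor of P(x). no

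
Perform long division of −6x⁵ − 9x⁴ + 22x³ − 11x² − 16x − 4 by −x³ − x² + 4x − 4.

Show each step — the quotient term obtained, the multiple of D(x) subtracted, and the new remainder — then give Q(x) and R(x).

Step 1: lead(−6x⁵ − 9x⁴ + 22x³ − 11x² − 16x − 4) ÷ lead(D) = −6x⁵ ÷ −x³ = 6x². Subtract (6x²)·D = −6x⁵ − 6x⁴ + 24x³ − 24x². Remainder: −3x⁴ − 2x³ + 13x² − 16x − 4.
Step 2: lead(−3x⁴ − 2x³ + 13x² − 16x − 4) ÷ lead(D) = −3x⁴ ÷ −x³ = 3x. Subtract (3x)·D = −3x⁴ − 3x³ + 12x² − 12x. Remainder: x³ + x² − 4x − 4.
Step 3: lead(x³ + x² − 4x − 4) ÷ lead(D) = x³ ÷ −x³ = −1. Subtract (−1)·D = x³ + x² − 4x + 4. Remainder: −8.

Q(x) = 6x² + 3x − 1; R(x) = −8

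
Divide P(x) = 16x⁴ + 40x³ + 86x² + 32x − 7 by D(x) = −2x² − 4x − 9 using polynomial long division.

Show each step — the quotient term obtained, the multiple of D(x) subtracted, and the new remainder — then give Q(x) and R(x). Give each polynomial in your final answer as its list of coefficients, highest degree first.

Q = [-8, -4, 1]; R = [2]

Step 1: lead(16x⁴ + 40x³ + 86x² + 32x − 7) ÷ lead(D) = 16x⁴ ÷ −2x² = −8x². Subtract (−8x²)·D = 16x⁴ + 32x³ + 72x². Remainder: 8x³ + 14x² + 32x − 7.
Step 2: lead(8x³ + 14x² + 32x − 7) ÷ lead(D) = 8x³ ÷ −2x² = −4x. Subtract (−4x)·D = 8x³ + 16x² + 36x. Remainder: −2x² − 4x − 7.
Step 3: lead(−2x² − 4x − 7) ÷ lead(D) = −2x² ÷ −2x² = 1. Subtract (1)·D = −2x² − 4x − 9. Remainder: 2.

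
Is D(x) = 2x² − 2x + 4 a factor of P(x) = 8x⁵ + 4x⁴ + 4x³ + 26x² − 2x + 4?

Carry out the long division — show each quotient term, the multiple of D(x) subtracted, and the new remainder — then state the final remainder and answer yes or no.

Step 1: lead(8x⁵ + 4x⁴ + 4x³ + 26x² − 2x + 4) ÷ lead(D) = 8x⁵ ÷ 2x² = 4x³. Subtract (4x³)·D = 8x⁵ − 8x⁴ + 16x³. Remainder: 12x⁴ − 12x³ + 26x² − 2x + 4.
Step 2: lead(12x⁴ − 12x³ + 26x² − 2x + 4) ÷ lead(D) = 12x⁴ ÷ 2x² = 6x². Subtract (6x²)·D = 12x⁴ − 12x³ + 24x². Remainder: 2x² − 2x + 4.
Step 3: lead(2x² − 2x + 4) ÷ lead(D) = 2x² ÷ 2x² = 1. Subtract (1)·D = 2x² − 2x + 4. Remainder: 0.

R(x) = 0, so D(x) is a factor of P(x). yes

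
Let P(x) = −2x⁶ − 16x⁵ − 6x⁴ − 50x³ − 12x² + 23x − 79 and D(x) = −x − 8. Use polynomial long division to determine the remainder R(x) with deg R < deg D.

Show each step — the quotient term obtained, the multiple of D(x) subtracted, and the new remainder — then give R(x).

R(x) = −7

Step 1: lead(−2x⁶ − 16x⁵ − 6x⁴ − 50x³ − 12x² + 23x − 79) ÷ lead(D) = −2x⁶ ÷ −x = 2x⁵. Subtract (2x⁵)·D = −2x⁶ − 16x⁵. Remainder: −6x⁴ − 50x³ − 12x² + 23x − 79.
Step 2: lead(−6x⁴ − 50x³ − 12x² + 23x − 79) ÷ lead(D) = −6x⁴ ÷ −x = 6x³. Subtract (6x³)·D = −6x⁴ − 48x³. Remainder: −2x³ − 12x² + 23x − 79.
Step 3: lead(−2x³ − 12x² + 23x − 79) ÷ lead(D) = −2x³ ÷ −x = 2x². Subtract (2x²)·D = −2x³ − 16x². Remainder: 4x² + 23x − 79.
Step 4: lead(4x² + 23x − 79) ÷ lead(D) = 4x² ÷ −x = −4x. Subtract (−4x)·D = 4x² + 32x. Remainder: −9x − 79.
Step 5: lead(−9x − 79) ÷ lead(D) = −9x ÷ −x = 9. Subtract (9)·D = −9x − 72. Remainder: −7.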